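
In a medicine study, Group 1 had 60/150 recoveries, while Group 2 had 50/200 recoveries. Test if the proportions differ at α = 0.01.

p̂₁ = 0.4, p̂₂ = 0.25, pooled p̂ = 0.314. z = 2.991. Critical: ±2.576. Reject H₀.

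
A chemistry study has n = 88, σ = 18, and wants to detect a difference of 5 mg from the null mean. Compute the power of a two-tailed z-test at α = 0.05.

SE = σ/√n = 18/√88 = 1.919. Non-centrality λ = d/SE = 5/1.919 = 2.606. Power ≈ Φ(λ - z_{α/2}) = Φ(2.606 - 1.96) = Φ(0.646) = 0.741.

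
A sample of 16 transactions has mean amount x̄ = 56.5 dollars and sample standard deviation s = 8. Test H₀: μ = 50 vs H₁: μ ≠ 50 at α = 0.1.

t = (x̄ - μ₀)/(s/√n) = (56.5 - 50)/(8/√16) = 3.25. df = 15, critical t = ±1.753. Reject H₀.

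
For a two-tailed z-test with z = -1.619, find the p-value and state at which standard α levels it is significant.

p = 2·P(Z > |-1.619|) = 2·(1 - Φ(1.619)) ≈ 0.1054. Not significant at any standard level.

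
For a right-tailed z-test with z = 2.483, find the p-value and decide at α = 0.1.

p = P(Z > 2.483) = 1 - Φ(2.483) ≈ 0.0065. Since p < 0.1, reject H₀ (significant) at α = 0.1.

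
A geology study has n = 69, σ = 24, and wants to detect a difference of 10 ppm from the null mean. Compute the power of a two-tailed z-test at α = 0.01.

SE = σ/√n = 24/√69 = 2.889. Non-centrality λ = d/SE = 10/2.889 = 3.461. Power ≈ Φ(λ - z_{α/2}) = Φ(3.461 - 2.576) = Φ(0.885) = 0.812.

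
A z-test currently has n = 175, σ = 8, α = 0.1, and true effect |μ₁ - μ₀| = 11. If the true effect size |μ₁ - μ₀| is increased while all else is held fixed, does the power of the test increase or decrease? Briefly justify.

Power increases: a larger true effect increases the non-centrality λ = |μ₁ - μ₀|/(σ/√n).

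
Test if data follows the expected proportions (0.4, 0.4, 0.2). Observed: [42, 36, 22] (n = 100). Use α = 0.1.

Expected: [40.0, 40.0, 20.0]. χ² = 0.7. df = 2, critical = 4.605. Fail to reject H₀.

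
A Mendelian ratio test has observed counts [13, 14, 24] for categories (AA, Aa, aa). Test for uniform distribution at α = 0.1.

Expected = 17 each. χ² = Σ(O-E)²/E = 4.353. df = 2, critical value = 4.605. Fail to reject H₀.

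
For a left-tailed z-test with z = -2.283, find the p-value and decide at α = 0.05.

p = P(Z < -2.283) = Φ(-2.283) ≈ 0.0112. Since p < 0.05, reject H₀ (significant) at α = 0.05.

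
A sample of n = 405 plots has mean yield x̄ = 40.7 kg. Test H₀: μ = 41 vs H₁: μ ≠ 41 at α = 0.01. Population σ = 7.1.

z = (x̄ - μ₀)/(σ/√n) = (40.7 - 41)/(7.1/√405) = -0.85. Critical value: ±2.576. Since |-0.85| ≤ 2.576, Fail to reject H₀.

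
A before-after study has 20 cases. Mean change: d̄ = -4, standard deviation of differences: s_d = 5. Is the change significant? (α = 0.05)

t = d̄/(s_d/√n) = -4/(5/√20) = -3.578. df = 19, critical t = ±2.093. Reject H₀.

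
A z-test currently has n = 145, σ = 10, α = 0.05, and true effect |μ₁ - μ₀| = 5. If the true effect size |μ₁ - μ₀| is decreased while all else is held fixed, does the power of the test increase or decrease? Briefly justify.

Power decreases: a smaller true effect decreases the non-centrality λ = |μ₁ - μ₀|/(σ/√n).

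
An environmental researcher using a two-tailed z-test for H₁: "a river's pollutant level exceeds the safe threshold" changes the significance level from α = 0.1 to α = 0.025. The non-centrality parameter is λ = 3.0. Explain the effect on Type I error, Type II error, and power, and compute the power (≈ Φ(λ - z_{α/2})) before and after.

Decreasing α from 0.1 to 0.025:
• Type I error rate decreases (α is the Type I rate by definition).
• Critical value moves from z_{α/2} = 1.645 to 2.241, so power = Φ(λ - z_{α/2}) goes from Φ(3.0 - 1.645) = 0.912 to Φ(3.0 - 2.241) = 0.776.
• Type II error rate β = 1 - power therefore increases (0.088 → 0.224).
Appropriate when false positives are costly — here, shutting down a compliant factory unnecessarily.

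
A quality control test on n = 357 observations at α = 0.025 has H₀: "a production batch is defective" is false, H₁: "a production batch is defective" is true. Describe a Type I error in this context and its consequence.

Type I error: rejecting H₀ when it is true — concluding that a production batch is defective when in fact it is not. Consequence: scrapping a good batch — wasted material and cost for no reason.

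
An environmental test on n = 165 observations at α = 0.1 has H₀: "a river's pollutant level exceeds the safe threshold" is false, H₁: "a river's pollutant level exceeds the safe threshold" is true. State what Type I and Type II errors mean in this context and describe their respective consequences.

Type I (false positive): concluding that a river's pollutant level exceeds the safe threshold when it is not — shutting down a compliant factory unnecessarily. Type II (false negative): failing to conclude that a river's pollutant level exceeds the safe threshold when it is — allowing unsafe pollution to continue. Which is costlier depends on domain priorities and is a judgement call rather than a statistical fact.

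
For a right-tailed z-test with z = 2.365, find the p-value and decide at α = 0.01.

p = P(Z > 2.365) = 1 - Φ(2.365) ≈ 0.009. Since p < 0.01, reject H₀ (significant) at α = 0.01.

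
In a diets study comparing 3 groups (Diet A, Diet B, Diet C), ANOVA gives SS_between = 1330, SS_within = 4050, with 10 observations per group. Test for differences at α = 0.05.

df_between = 2, df_within = 27. F = MS_between/MS_within = 665.0/150.0 = 4.433. F_crit ≈ 3.354. Reject H₀. At least one mean differs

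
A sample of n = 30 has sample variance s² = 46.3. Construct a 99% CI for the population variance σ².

df = 29. χ²_{0.005} = 52.336, χ²_{0.995} = 13.121. CI for σ² = ((n-1)s²/χ²_{α/2}, (n-1)s²/χ²_{1-α/2}) = (29·46.3/52.336, 29·46.3/13.121) = (25.66, 102.33)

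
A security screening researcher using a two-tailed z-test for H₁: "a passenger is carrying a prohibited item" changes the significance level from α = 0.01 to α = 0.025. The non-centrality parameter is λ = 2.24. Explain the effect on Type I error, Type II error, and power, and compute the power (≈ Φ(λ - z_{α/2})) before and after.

Increasing α from 0.01 to 0.025:
• Type I error rate increases (α is the Type I rate by definition).
• Critical value moves from z_{α/2} = 2.576 to 2.241, so power = Φ(λ - z_{α/2}) goes from Φ(2.24 - 2.576) = 0.368 to Φ(2.24 - 2.241) = 0.5.
• Type II error rate β = 1 - power therefore decreases (0.632 → 0.5).
Appropriate when false negatives are costly — here, letting a prohibited item through — security breach.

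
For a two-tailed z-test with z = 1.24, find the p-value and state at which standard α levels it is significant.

p = 2·P(Z > |1.24|) = 2·(1 - Φ(1.24)) ≈ 0.215. Not significant at any standard level.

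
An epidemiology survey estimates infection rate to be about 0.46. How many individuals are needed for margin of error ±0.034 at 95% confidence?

n = z²p(1-p)/E² = 1.96²×0.46×0.54/0.034² = 825.5 → n = 826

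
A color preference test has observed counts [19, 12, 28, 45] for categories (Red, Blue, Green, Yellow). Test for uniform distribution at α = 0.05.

Expected = 26 each. χ² = Σ(O-E)²/E = 23.462. df = 3, critical value = 7.815. Reject H₀.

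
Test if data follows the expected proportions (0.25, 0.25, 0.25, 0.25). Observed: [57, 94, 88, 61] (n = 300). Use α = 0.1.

Expected: [75.0, 75.0, 75.0, 75.0]. χ² = 14.0. df = 3, critical = 6.251. Reject H₀.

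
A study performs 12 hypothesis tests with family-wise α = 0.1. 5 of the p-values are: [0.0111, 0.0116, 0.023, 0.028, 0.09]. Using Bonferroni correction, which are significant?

Bonferroni α = 0.1/12 = 0.00833. None of the given p-values are significant.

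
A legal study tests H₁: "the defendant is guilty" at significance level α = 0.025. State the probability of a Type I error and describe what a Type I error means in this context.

P(Type I error) = α = 0.025. A Type I error is rejecting H₀ when H₀ is actually true (false positive) — here, concluding that the defendant is guilty when in fact this is not the case. Consequence: convicting an innocent person.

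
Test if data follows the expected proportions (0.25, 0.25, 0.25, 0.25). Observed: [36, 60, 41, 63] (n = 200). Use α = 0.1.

Expected: [50.0, 50.0, 50.0, 50.0]. χ² = 10.92. df = 3, critical = 6.251. Reject H₀.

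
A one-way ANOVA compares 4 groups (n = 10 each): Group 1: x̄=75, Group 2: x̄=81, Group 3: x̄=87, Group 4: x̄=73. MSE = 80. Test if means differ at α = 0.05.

Grand mean = 79.0. SS_between = 1200.0, MS_between = 400.0. F = 5.0, F_crit ≈ 2.866. Reject H₀.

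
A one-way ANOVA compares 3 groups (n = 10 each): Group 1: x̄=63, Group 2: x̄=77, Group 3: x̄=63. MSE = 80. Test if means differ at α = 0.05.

Grand mean = 67.67. SS_between = 1306.67, MS_between = 653.33. F = 8.167, F_crit ≈ 3.354. Reject H₀.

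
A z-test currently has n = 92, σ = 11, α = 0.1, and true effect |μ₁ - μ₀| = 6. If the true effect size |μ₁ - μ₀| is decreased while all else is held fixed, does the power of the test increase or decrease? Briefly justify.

Power decreases: a smaller true effect decreases the non-centrality λ = |μ₁ - μ₀|/(σ/√n).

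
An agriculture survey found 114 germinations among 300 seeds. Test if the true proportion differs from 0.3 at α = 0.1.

p̂ = 0.38, p₀ = 0.3. z = (p̂ - p₀)/√(p₀(1-p₀)/n) = 3.024. Critical: ±1.645. Reject H₀.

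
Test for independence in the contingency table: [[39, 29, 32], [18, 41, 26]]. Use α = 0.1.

χ² = 9.259. df = 2, critical = 4.605. Reject H₀. Variables are dependent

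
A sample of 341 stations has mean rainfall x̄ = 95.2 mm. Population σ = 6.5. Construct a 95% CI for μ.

CI = x̄ ± z*(σ/√n) = 95.2 ± 1.96(6.5/√341) = 95.2 ± 0.69 = (94.51, 95.89)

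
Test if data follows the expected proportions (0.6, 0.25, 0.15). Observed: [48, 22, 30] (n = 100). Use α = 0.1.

Expected: [60.0, 25.0, 15.0]. χ² = 17.76. df = 2, critical = 4.605. Reject H₀.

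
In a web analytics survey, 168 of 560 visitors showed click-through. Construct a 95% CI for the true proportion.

p̂ = 0.3. CI = p̂ ± z*√(p̂(1-p̂)/n) = (0.262, 0.338)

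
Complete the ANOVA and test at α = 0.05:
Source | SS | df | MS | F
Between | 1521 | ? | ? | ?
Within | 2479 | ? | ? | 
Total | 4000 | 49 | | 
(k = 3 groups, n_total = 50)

df_between = 2, df_within = 47. MS_between = 760.5, MS_within = 52.74. F = 14.419, F_crit ≈ 3.195. Reject H₀.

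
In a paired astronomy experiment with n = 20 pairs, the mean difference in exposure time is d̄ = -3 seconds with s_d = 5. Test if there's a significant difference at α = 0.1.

t = d̄/(s_d/√n) = -3/(5/√20) = -2.683. df = 19, critical t = ±1.729. Reject H₀.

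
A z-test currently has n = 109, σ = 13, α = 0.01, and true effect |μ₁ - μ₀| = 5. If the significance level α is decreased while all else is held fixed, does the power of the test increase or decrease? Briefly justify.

Power decreases: a smaller α raises the critical value, so less of the H₁ sampling distribution falls in the rejection region.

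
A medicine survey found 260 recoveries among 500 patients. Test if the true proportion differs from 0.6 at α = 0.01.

p̂ = 0.52, p₀ = 0.6. z = (p̂ - p₀)/√(p₀(1-p₀)/n) = -3.651. Critical: ±2.576. Reject H₀.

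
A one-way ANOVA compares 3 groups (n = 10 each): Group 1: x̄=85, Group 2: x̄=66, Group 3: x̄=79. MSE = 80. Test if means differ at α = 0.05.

Grand mean = 76.67. SS_between = 1886.67, MS_between = 943.33. F = 11.792, F_crit ≈ 3.354. Reject H₀.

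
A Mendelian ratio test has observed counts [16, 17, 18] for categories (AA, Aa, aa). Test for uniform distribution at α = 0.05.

Expected = 17 each. χ² = Σ(O-E)²/E = 0.118. df = 2, critical value = 5.991. Fail to reject H₀.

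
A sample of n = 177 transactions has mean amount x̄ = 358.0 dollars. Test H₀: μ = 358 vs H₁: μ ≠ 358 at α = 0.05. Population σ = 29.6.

z = (x̄ - μ₀)/(σ/√n) = (358.0 - 358)/(29.6/√177) = 0.0. Critical value: ±1.96. Since |0.0| ≤ 1.96, Fail to reject H₀.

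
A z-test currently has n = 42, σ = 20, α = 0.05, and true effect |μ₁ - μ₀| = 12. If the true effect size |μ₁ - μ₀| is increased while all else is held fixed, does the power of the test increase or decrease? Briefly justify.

Power increases: a larger true effect increases the non-centrality λ = |μ₁ - μ₀|/(σ/√n).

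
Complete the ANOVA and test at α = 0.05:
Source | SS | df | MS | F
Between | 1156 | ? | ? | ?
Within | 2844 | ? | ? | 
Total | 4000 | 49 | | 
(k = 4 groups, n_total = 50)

df_between = 3, df_within = 46. MS_between = 385.33, MS_within = 61.83. F = 6.233, F_crit ≈ 2.807. Reject H₀.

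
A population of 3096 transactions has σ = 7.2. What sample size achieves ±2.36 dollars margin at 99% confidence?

Without FPC: n₀ = (2.576×7.2/2.36)² = 61.764. With FPC: n = n₀N/(n₀+N-1) = 60.6 → n = 61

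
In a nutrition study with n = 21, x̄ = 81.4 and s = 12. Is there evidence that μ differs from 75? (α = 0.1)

t = (x̄ - μ₀)/(s/√n) = (81.4 - 75)/(12/√21) = 2.444. df = 20, critical t = ±1.725. Reject H₀.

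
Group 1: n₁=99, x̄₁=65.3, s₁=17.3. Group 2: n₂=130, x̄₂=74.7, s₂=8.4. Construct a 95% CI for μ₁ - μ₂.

Difference = -9.4. SE = √(17.3²/99 + 8.4²/130) = 1.888. CI = (-13.1, -5.7)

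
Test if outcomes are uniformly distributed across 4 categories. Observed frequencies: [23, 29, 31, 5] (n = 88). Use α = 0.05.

Expected = 22 each. χ² = Σ(O-E)²/E = 19.091. df = 3, critical value = 7.815. Reject H₀.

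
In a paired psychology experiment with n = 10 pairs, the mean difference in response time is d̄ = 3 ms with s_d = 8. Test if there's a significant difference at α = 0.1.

t = d̄/(s_d/√n) = 3/(8/√10) = 1.186. df = 9, critical t = ±1.833. Fail to reject H₀.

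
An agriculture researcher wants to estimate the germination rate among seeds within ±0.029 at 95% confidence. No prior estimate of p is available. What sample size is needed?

Conservative approach: use p = 0.5 (maximizes p(1-p) = 0.25). n = z²(0.25)/E² = 1.96²×0.25/0.029² = 1142.0 → n = 1142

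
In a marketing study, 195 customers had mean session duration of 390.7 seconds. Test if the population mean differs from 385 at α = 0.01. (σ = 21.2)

z = (x̄ - μ₀)/(σ/√n) = (390.7 - 385)/(21.2/√195) = 3.755. Critical value: ±2.576. Since |3.755| > 2.576, Reject H₀.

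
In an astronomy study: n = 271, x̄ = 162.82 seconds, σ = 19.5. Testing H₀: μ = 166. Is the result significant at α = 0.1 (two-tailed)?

z = (162.82 - 166)/(19.5/√271) = -2.685. Since |z| > 1.645, significant at α = 0.1.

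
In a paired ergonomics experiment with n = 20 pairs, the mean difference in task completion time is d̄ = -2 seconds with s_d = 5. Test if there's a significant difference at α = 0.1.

t = d̄/(s_d/√n) = -2/(5/√20) = -1.789. df = 19, critical t = ±1.729. Reject H₀.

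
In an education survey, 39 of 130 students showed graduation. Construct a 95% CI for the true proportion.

p̂ = 0.3. CI = p̂ ± z*√(p̂(1-p̂)/n) = (0.221, 0.379)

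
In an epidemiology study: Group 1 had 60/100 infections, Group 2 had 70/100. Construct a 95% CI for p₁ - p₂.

p̂₁ = 0.6, p̂₂ = 0.7. Difference = -0.1. CI = (-0.231, 0.031)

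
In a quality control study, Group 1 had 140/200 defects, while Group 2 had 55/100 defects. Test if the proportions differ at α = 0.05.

p̂₁ = 0.7, p̂₂ = 0.55, pooled p̂ = 0.65. z = 2.568. Critical: ±1.96. Reject H₀.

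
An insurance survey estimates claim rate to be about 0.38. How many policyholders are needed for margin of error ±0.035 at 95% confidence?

n = z²p(1-p)/E² = 1.96²×0.38×0.62/0.035² = 738.8 → n = 739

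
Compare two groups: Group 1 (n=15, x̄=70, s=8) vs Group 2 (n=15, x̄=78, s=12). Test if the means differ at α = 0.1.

Pooled sp = 10.2. t = -2.148, df = 28. Critical t = ±1.701. Reject H₀.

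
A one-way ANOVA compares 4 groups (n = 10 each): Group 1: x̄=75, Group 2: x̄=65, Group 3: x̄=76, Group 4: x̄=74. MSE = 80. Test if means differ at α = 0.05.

Grand mean = 72.5. SS_between = 770.0, MS_between = 256.67. F = 3.208, F_crit ≈ 2.866. Reject H₀.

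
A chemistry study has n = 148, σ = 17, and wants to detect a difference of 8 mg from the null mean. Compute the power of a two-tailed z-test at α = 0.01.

SE = σ/√n = 17/√148 = 1.397. Non-centrality λ = d/SE = 8/1.397 = 5.725. Power ≈ Φ(λ - z_{α/2}) = Φ(5.725 - 2.576) = Φ(3.149) = 0.999.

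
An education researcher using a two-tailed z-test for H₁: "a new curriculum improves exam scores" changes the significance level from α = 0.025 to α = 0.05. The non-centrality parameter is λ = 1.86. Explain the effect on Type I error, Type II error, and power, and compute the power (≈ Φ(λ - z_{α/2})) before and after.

Increasing α from 0.025 to 0.05:
• Type I error rate increases (α is the Type I rate by definition).
• Critical value moves from z_{α/2} = 2.241 to 1.96, so power = Φ(λ - z_{α/2}) goes from Φ(1.86 - 2.241) = 0.352 to Φ(1.86 - 1.96) = 0.46.
• Type II error rate β = 1 - power therefore decreases (0.648 → 0.54).
Appropriate when false negatives are costly — here, keeping the old curriculum when the new one would have helped students.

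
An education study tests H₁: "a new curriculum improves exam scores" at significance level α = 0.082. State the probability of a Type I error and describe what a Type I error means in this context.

P(Type I error) = α = 0.082. A Type I error is rejecting H₀ when H₀ is actually true (false positive) — here, concluding that a new curriculum improves exam scores when in fact this is not the case. Consequence: adopting a curriculum that gives no real benefit — disruption for nothing.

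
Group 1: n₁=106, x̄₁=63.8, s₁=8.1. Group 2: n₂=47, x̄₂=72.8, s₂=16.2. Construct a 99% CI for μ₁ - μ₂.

Difference = -9.0. SE = √(8.1²/106 + 16.2²/47) = 2.491. CI = (-15.42, -2.58)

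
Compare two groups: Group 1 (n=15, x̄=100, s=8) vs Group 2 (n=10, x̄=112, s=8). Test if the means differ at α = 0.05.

Pooled sp = 8.0. t = -3.674, df = 23. Critical t = ±2.069. Reject H₀.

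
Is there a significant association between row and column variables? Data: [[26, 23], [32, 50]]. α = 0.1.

χ² = 2.449. df = 1, critical = 2.706. Fail to reject H₀. No evidence of dependence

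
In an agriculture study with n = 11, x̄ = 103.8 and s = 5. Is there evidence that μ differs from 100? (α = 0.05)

t = (x̄ - μ₀)/(s/√n) = (103.8 - 100)/(5/√11) = 2.521. df = 10, critical t = ±2.228. Reject H₀.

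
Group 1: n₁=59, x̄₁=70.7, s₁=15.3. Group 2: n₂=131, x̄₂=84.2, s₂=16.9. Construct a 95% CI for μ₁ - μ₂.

Difference = -13.5. SE = √(15.3²/59 + 16.9²/131) = 2.479. CI = (-18.36, -8.64)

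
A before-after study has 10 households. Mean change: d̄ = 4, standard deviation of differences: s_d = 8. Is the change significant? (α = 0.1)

t = d̄/(s_d/√n) = 4/(8/√10) = 1.581. df = 9, critical t = ±1.833. Fail to reject H₀.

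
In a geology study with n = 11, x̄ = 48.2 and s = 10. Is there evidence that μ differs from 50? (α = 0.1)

t = (x̄ - μ₀)/(s/√n) = (48.2 - 50)/(10/√11) = -0.597. df = 10, critical t = ±1.812. Fail to reject H₀.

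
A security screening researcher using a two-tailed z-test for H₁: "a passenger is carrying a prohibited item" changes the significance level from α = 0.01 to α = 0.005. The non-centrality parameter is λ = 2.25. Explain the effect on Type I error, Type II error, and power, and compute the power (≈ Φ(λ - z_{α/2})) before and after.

Decreasing α from 0.01 to 0.005:
• Type I error rate decreases (α is the Type I rate by definition).
• Critical value moves from z_{α/2} = 2.576 to 2.807, so power = Φ(λ - z_{α/2}) goes from Φ(2.25 - 2.576) = 0.372 to Φ(2.25 - 2.807) = 0.289.
• Type II error rate β = 1 - power therefore increases (0.628 → 0.711).
Appropriate when false positives are costly — here, detaining an innocent passenger — delay and inconvenience.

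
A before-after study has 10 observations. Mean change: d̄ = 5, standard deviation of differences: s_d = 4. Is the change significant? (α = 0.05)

t = d̄/(s_d/√n) = 5/(4/√10) = 3.953. df = 9, critical t = ±2.262. Reject H₀.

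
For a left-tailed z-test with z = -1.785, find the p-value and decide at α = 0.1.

p = P(Z < -1.785) = Φ(-1.785) ≈ 0.0371. Since p < 0.1, reject H₀ (significant) at α = 0.1.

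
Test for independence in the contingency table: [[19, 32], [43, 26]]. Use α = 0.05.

χ² = 7.377. df = 1, critical = 3.841. Reject H₀. Variables are dependent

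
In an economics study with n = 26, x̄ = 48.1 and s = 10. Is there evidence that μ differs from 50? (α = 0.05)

t = (x̄ - μ₀)/(s/√n) = (48.1 - 50)/(10/√26) = -0.969. df = 25, critical t = ±2.06. Fail to reject H₀.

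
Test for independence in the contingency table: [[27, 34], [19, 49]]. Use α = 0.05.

χ² = 3.733. df = 1, critical = 3.841. Fail to reject H₀. No evidence of dependence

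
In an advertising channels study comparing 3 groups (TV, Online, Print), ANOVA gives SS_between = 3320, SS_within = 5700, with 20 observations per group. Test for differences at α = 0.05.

df_between = 2, df_within = 57. F = MS_between/MS_within = 1660.0/100.0 = 16.6. F_crit ≈ 3.159. Reject H₀. At least one mean differs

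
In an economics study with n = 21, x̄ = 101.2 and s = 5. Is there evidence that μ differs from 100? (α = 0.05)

t = (x̄ - μ₀)/(s/√n) = (101.2 - 100)/(5/√21) = 1.1. df = 20, critical t = ±2.086. Fail to reject H₀.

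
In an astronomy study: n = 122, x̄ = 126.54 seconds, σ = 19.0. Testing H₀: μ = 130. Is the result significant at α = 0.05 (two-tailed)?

z = (126.54 - 130)/(19.0/√122) = -2.011. Since |z| > 1.96, significant at α = 0.05.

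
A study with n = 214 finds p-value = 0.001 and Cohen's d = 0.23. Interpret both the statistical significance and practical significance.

Statistically significant (p = 0.001 < 0.05). Cohen's d = 0.23 indicates a small effect size. Both statistical and practical significance should be considered.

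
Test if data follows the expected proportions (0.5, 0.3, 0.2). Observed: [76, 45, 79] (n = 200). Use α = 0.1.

Expected: [100.0, 60.0, 40.0]. χ² = 47.535. df = 2, critical = 4.605. Reject H₀.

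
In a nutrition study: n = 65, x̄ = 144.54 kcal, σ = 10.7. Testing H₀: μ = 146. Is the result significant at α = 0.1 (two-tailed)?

z = (144.54 - 146)/(10.7/√65) = -1.1. Since |z| ≤ 1.645, not significant at α = 0.1.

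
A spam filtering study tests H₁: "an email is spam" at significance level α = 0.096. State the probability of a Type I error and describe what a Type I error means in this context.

P(Type I error) = α = 0.096. A Type I error is rejecting H₀ when H₀ is actually true (false positive) — here, concluding that an email is spam when in fact this is not the case. Consequence: a legitimate email is sent to the spam folder and the user misses it.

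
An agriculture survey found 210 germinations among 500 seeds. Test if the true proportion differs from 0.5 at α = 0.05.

p̂ = 0.42, p₀ = 0.5. z = (p̂ - p₀)/√(p₀(1-p₀)/n) = -3.578. Critical: ±1.96. Reject H₀.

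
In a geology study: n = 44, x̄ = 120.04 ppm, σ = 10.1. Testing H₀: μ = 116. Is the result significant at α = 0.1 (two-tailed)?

z = (120.04 - 116)/(10.1/√44) = 2.653. Since |z| > 1.645, significant at α = 0.1.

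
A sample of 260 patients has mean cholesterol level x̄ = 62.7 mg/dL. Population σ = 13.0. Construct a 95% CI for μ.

CI = x̄ ± z*(σ/√n) = 62.7 ± 1.96(13.0/√260) = 62.7 ± 1.58 = (61.12, 64.28)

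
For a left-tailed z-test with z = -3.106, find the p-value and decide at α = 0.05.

p = P(Z < -3.106) = Φ(-3.106) ≈ 0.0009. Since p < 0.05, reject H₀ (significant) at α = 0.05.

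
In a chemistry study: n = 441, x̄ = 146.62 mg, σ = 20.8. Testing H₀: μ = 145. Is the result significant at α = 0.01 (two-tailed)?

z = (146.62 - 145)/(20.8/√441) = 1.636. Since |z| ≤ 2.576, not significant at α = 0.01.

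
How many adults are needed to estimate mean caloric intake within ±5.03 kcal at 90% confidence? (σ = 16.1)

n = (z*σ/E)² = (1.645×16.1/5.03)² = 27.7 → n = 28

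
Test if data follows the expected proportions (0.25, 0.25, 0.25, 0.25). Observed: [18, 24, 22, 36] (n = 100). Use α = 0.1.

Expected: [25.0, 25.0, 25.0, 25.0]. χ² = 7.2. df = 3, critical = 6.251. Reject H₀.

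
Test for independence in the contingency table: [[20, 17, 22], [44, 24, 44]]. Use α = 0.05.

χ² = 1.219. df = 2, critical = 5.991. Fail to reject H₀. No evidence of dependence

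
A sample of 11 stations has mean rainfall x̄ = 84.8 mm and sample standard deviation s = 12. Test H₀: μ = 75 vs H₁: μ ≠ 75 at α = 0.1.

t = (x̄ - μ₀)/(s/√n) = (84.8 - 75)/(12/√11) = 2.709. df = 10, critical t = ±1.812. Reject H₀.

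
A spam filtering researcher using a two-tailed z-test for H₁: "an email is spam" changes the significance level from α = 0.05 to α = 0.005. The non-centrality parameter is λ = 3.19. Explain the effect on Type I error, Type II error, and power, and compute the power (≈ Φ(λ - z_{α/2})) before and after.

Decreasing α from 0.05 to 0.005:
• Type I error rate decreases (α is the Type I rate by definition).
• Critical value moves from z_{α/2} = 1.96 to 2.807, so power = Φ(λ - z_{α/2}) goes from Φ(3.19 - 1.96) = 0.891 to Φ(3.19 - 2.807) = 0.649.
• Type II error rate β = 1 - power therefore increases (0.109 → 0.351).
Appropriate when false positives are costly — here, a legitimate email is sent to the spam folder and the user misses it.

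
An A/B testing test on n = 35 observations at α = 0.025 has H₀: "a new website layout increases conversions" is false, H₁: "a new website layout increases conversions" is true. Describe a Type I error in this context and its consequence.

Type I error: rejecting H₀ when it is true — concluding that a new website layout increases conversions when in fact it is not. Consequence: rolling out a layout that doesn't actually help — wasted engineering effort.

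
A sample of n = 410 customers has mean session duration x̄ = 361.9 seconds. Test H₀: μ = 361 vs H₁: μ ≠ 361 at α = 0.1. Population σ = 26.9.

z = (x̄ - μ₀)/(σ/√n) = (361.9 - 361)/(26.9/√410) = 0.677. Critical value: ±1.645. Since |0.677| ≤ 1.645, Fail to reject H₀.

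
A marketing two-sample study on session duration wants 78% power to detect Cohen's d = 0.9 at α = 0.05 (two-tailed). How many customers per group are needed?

z_{α/2} = 1.96, z_β = Φ⁻¹(0.78) = 0.772. For large effect (d = 0.9): n per group = 2(z_{α/2} + z_β)²/d² = 2(1.96 + 0.772)²/0.9² = 18.4 → 19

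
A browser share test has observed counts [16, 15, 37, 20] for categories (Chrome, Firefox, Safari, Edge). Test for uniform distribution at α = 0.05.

Expected = 22 each. χ² = Σ(O-E)²/E = 14.273. df = 3, critical value = 7.815. Reject H₀.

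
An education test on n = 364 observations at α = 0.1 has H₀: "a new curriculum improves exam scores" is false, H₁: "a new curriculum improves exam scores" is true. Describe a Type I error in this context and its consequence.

Type I error: rejecting H₀ when it is true — concluding that a new curriculum improves exam scores when in fact it is not. Consequence: adopting a curriculum that gives no real benefit — disruption for nothing.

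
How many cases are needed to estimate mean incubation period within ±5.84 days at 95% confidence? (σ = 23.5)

n = (z*σ/E)² = (1.96×23.5/5.84)² = 62.2 → n = 63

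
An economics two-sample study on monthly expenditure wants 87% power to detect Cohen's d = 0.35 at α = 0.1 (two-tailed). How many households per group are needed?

z_{α/2} = 1.645, z_β = Φ⁻¹(0.87) = 1.126. For small effect (d = 0.35): n per group = 2(z_{α/2} + z_β)²/d² = 2(1.645 + 1.126)²/0.35² = 125.4 → 126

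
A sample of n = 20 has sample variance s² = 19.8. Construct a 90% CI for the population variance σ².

df = 19. χ²_{0.05} = 30.144, χ²_{0.95} = 10.117. CI for σ² = ((n-1)s²/χ²_{α/2}, (n-1)s²/χ²_{1-α/2}) = (19·19.8/30.144, 19·19.8/10.117) = (12.48, 37.18)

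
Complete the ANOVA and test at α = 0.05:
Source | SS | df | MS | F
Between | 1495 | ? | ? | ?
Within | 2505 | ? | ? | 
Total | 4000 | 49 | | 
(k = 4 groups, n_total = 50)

df_between = 3, df_within = 46. MS_between = 498.33, MS_within = 54.46. F = 9.151, F_crit ≈ 2.807. Reject H₀.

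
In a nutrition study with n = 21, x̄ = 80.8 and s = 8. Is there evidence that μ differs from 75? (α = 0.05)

t = (x̄ - μ₀)/(s/√n) = (80.8 - 75)/(8/√21) = 3.322. df = 20, critical t = ±2.086. Reject H₀.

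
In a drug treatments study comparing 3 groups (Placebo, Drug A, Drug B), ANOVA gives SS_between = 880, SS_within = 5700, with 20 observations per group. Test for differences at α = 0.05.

df_between = 2, df_within = 57. F = MS_between/MS_within = 440.0/100.0 = 4.4. F_crit ≈ 3.159. Reject H₀. At least one mean differs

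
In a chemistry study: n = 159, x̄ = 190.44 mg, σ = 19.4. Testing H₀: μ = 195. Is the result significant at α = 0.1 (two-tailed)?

z = (190.44 - 195)/(19.4/√159) = -2.964. Since |z| > 1.645, significant at α = 0.1.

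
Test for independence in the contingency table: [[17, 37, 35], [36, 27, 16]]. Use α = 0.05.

χ² = 14.91. df = 2, critical = 5.991. Reject H₀. Variables are dependent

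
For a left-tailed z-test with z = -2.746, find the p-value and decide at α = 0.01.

p = P(Z < -2.746) = Φ(-2.746) ≈ 0.003. Since p < 0.01, reject H₀ (significant) at α = 0.01.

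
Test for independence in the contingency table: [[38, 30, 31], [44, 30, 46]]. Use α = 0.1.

χ² = 1.36. df = 2, critical = 4.605. Fail to reject H₀. No evidence of dependence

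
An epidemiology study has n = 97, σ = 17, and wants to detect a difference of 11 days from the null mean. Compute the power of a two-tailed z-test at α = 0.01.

SE = σ/√n = 17/√97 = 1.726. Non-centrality λ = d/SE = 11/1.726 = 6.373. Power ≈ Φ(λ - z_{α/2}) = Φ(6.373 - 2.576) = Φ(3.797) = 1.0.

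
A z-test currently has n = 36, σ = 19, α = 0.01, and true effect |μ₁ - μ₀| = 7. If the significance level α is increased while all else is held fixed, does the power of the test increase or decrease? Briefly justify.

Power increases: a larger α lowers the critical value, so more of the H₁ sampling distribution falls in the rejection region.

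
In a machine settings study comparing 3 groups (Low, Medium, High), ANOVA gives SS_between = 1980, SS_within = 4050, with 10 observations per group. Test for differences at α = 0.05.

df_between = 2, df_within = 27. F = MS_between/MS_within = 990.0/150.0 = 6.6. F_crit ≈ 3.354. Reject H₀. At least one mean differs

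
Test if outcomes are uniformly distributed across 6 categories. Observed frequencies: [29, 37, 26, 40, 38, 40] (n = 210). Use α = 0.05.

Expected = 35 each. χ² = Σ(O-E)²/E = 5.143. df = 5, critical value = 11.07. Fail to reject H₀.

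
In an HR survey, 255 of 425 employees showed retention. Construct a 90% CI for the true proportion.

p̂ = 0.6. CI = p̂ ± z*√(p̂(1-p̂)/n) = (0.561, 0.639)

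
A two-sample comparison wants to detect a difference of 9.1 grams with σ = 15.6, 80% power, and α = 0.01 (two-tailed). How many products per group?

n per group = 2(z_α/2 + z_β)²σ²/d² = 2×(2.576 + 0.84)²×15.6²/9.1² = 68.6 → n = 69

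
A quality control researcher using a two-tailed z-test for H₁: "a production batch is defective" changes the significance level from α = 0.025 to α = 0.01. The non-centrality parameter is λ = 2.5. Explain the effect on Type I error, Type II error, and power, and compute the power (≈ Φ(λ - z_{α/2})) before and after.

Decreasing α from 0.025 to 0.01:
• Type I error rate decreases (α is the Type I rate by definition).
• Critical value moves from z_{α/2} = 2.241 to 2.576, so power = Φ(λ - z_{α/2}) goes from Φ(2.5 - 2.241) = 0.602 to Φ(2.5 - 2.576) = 0.47.
• Type II error rate β = 1 - power therefore increases (0.398 → 0.53).
Appropriate when false positives are costly — here, scrapping a good batch — wasted material and cost for no reason.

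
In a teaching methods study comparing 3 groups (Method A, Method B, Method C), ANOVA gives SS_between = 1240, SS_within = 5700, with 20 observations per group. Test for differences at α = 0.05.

df_between = 2, df_within = 57. F = MS_between/MS_within = 620.0/100.0 = 6.2. F_crit ≈ 3.159. Reject H₀. At least one mean differs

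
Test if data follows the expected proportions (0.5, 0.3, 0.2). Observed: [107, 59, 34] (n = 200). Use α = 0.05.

Expected: [100.0, 60.0, 40.0]. χ² = 1.407. df = 2, critical = 5.991. Fail to reject H₀.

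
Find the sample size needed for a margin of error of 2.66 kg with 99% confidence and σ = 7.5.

n = (z*σ/E)² = (2.576×7.5/2.66)² = 52.8 → n = 53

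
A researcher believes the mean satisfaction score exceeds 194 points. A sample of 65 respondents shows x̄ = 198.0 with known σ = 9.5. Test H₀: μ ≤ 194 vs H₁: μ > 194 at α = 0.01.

z = 3.395. Critical value: 2.33. Reject H₀.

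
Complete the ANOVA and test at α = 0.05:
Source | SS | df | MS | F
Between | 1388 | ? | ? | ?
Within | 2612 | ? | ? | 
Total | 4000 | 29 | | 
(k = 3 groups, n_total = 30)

df_between = 2, df_within = 27. MS_between = 694.0, MS_within = 96.74. F = 7.174, F_crit ≈ 3.354. Reject H₀.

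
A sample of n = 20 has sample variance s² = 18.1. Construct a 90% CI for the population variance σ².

df = 19. χ²_{0.05} = 30.144, χ²_{0.95} = 10.117. CI for σ² = ((n-1)s²/χ²_{α/2}, (n-1)s²/χ²_{1-α/2}) = (19·18.1/30.144, 19·18.1/10.117) = (11.41, 33.99)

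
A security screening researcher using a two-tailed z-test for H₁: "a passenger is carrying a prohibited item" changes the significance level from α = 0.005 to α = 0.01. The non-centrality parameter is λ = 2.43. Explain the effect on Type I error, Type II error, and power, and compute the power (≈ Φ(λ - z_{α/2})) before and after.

Increasing α from 0.005 to 0.01:
• Type I error rate increases (α is the Type I rate by definition).
• Critical value moves from z_{α/2} = 2.807 to 2.576, so power = Φ(λ - z_{α/2}) goes from Φ(2.43 - 2.807) = 0.353 to Φ(2.43 - 2.576) = 0.442.
• Type II error rate β = 1 - power therefore decreases (0.647 → 0.558).
Appropriate when false negatives are costly — here, letting a prohibited item through — security breach.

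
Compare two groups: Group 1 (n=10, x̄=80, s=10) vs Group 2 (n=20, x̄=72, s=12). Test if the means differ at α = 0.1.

Pooled sp = 11.4. t = 1.813, df = 28. Critical t = ±1.701. Reject H₀.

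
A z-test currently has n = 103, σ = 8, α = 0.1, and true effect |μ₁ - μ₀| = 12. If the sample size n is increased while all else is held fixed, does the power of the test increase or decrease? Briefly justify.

Power increases: a larger n shrinks the standard error σ/√n, moving the sampling distribution under H₁ further from the critical value.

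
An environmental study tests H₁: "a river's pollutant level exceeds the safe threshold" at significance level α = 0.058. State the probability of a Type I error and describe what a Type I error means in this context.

P(Type I error) = α = 0.058. A Type I error is rejecting H₀ when H₀ is actually true (false positive) — here, concluding that a river's pollutant level exceeds the safe threshold when in fact this is not the case. Consequence: shutting down a compliant factory unnecessarily.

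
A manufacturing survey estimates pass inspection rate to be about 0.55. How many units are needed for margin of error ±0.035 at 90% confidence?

n = z²p(1-p)/E² = 1.645²×0.55×0.45/0.035² = 546.7 → n = 547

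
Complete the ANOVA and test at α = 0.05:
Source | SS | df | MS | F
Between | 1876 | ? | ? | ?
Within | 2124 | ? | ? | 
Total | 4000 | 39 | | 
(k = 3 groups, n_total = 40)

df_between = 2, df_within = 37. MS_between = 938.0, MS_within = 57.41. F = 16.34, F_crit ≈ 3.252. Reject H₀.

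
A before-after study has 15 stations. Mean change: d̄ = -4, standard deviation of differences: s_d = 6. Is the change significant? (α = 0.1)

t = d̄/(s_d/√n) = -4/(6/√15) = -2.582. df = 14, critical t = ±1.761. Reject H₀.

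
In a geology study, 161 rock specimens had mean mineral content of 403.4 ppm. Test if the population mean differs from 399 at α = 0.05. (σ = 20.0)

z = (x̄ - μ₀)/(σ/√n) = (403.4 - 399)/(20.0/√161) = 2.791. Critical value: ±1.96. Since |2.791| > 1.96, Reject H₀.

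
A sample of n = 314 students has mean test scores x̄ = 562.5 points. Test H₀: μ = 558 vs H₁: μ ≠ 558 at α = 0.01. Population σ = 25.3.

z = (x̄ - μ₀)/(σ/√n) = (562.5 - 558)/(25.3/√314) = 3.152. Critical value: ±2.576. Since |3.152| > 2.576, Reject H₀.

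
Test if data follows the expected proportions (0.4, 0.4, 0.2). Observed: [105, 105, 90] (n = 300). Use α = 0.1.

Expected: [120.0, 120.0, 60.0]. χ² = 18.75. df = 2, critical = 4.605. Reject H₀.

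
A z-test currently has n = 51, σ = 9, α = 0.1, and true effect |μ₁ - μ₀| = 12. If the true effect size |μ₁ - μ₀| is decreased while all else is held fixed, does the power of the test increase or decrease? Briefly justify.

Power decreases: a smaller true effect decreases the non-centrality λ = |μ₁ - μ₀|/(σ/√n).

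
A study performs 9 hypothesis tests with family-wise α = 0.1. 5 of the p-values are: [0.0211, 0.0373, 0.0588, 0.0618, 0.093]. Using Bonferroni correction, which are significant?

Bonferroni α = 0.1/9 = 0.01111. None of the given p-values are significant.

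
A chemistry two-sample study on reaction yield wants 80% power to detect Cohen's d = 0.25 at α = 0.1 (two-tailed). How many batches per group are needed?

z_{α/2} = 1.645, z_β = Φ⁻¹(0.8) = 0.842. For small effect (d = 0.25): n per group = 2(z_{α/2} + z_β)²/d² = 2(1.645 + 0.842)²/0.25² = 197.9 → 198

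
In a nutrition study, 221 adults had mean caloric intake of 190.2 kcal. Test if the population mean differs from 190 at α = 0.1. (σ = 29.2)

z = (x̄ - μ₀)/(σ/√n) = (190.2 - 190)/(29.2/√221) = 0.102. Critical value: ±1.645. Since |0.102| ≤ 1.645, Fail to reject H₀.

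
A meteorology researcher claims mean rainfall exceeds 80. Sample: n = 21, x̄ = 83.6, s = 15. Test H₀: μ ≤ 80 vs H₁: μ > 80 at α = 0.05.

t = (83.6 - 80)/(15/√21) = 1.1, df = 20. Critical t = 1.725. Fail to reject H₀.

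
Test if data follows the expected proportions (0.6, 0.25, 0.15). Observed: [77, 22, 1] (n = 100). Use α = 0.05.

Expected: [60.0, 25.0, 15.0]. χ² = 18.243. df = 2, critical = 5.991. Reject H₀.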